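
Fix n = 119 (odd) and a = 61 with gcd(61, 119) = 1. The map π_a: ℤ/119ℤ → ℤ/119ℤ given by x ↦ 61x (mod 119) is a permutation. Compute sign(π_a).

+1

Orbit of 106 under x↦61x: [106, 40, 60, 90, 16, 24, 36]… (length divides ord_119(61)).
Cycle type of π: 48×2 + 16 + 6 + 1; total 5 cycles.
With 5 cycles on 119 points, sign = (−1)^{119−5} = +1.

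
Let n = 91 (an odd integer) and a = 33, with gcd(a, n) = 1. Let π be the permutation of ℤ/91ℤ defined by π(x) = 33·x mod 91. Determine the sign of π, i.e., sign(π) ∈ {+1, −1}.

Trace 83: π^k(83) = [83, 9, 24, 64, 19, 81, 34] for k=0..6.
Cycle lengths of π_33 on ℤ/91ℤ: [12, 12, 12, 12, 12, 12, 12, 6, 1]; 9 cycles in total.
9 cycles on 91: each ℓ→(−1)^(ℓ−1), product (−1)^82 = +1.

+1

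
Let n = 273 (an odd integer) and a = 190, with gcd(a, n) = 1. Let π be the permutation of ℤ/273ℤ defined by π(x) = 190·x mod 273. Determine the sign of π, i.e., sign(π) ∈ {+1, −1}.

-1

Trace 190: π^k(190) = [190, 64, 148, 1] for k=0..3.
Cycle lengths of π_190 on ℤ/273ℤ: [4, 4, 4, 4, 4, 4, 4, 4, 4, 4, 4, 4, 4, 4, 4, 4, 4, 4, 4, 4, 4, 4, 4, 4, 4, 4, 4, 4, 4, 4, 4, 4, 4, 4, 4, 4, 4, 4, 4, 4, 4, 4, 4, 4, 4, 4, 4, 4, 4, 4, 4, 4, 4, 4, 4, 4, 4, 4, 4, 4, 4, 4, 4, 1, 1, 1, 1, 1, 1, 1, 1, 1, 1, 1, 1, 1, 1, 1, 1, 1, 1, 1, 1, 1]; 84 cycles in total.
n − c = 273 − 84 = 189; sign = (−1)^189 = -1.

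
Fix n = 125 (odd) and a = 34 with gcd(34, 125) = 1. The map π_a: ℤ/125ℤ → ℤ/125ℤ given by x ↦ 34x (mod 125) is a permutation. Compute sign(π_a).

Orbit of 9 under x↦34x: [9, 56, 29, 111, 24, 66, 119]… (length divides ord_125(34)).
Cycle lengths of π_34 on ℤ/125ℤ: [50, 50, 10, 10, 2, 2, 1]; 7 cycles in total.
n − c = 125 − 7 = 118; sign = (−1)^118 = +1.
Via Zolotarev, sign(π_{34}) = (34|125) = +1.

+1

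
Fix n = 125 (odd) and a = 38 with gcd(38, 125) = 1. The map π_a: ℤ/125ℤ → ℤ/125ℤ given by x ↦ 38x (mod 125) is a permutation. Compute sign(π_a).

Trace 42: π^k(42) = [42, 96, 23, 124, 87, 56, 3] for k=0..6.
The orbit structure of x ↦ 38x mod 125: 4 orbits of sizes [100, 20, 4, 1].
125 − 4 = 121 transpositions; sign(π) = (−1)^121 = -1.

-1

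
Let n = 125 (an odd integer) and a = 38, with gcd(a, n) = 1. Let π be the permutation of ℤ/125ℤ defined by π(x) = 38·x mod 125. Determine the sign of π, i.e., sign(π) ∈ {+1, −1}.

-1

Trace 98: π^k(98) = [98, 99, 12, 81, 78, 89, 7] for k=0..6.
π_38 has 4 disjoint cycles with lengths [100, 20, 4, 1] on {0,…,124}.
sign(π) = (−1)^{n − #cycles} = (−1)^{125−4} = (−1)^121 = -1.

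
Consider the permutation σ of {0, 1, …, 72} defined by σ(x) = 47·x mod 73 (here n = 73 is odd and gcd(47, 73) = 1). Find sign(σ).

-1

Start at x=2: 2 → 21 → 38 → 34 → 65 → 62 → 67 → … (one orbit).
Cycle type of π: 72 + 1; total 2 cycles.
Σ(ℓ_i−1) = 73−2 = 71; sign = (−1)^71 = -1.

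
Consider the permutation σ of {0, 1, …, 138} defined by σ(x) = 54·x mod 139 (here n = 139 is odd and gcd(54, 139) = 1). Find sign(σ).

+1

Start at x=96: 96 → 41 → 129 → 16 → 30 → 91 → 49 → … (one orbit).
The orbit structure of x ↦ 54x mod 139: 3 orbits of sizes [69, 69, 1].
139 − 3 = 136 transpositions; sign(π) = (−1)^136 = +1.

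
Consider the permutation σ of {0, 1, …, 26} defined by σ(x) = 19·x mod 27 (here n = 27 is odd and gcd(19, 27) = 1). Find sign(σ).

Orbit of 1 under x↦19x: [1, 19, 10]… (length divides ord_27(19)).
π_19 has 15 disjoint cycles with lengths [3, 3, 3, 3, 3, 3, 1, 1, 1, 1, 1, 1, 1, 1, 1] on {0,…,26}.
Σ(ℓ_i−1) = 27−15 = 12; sign = (−1)^12 = +1.

+1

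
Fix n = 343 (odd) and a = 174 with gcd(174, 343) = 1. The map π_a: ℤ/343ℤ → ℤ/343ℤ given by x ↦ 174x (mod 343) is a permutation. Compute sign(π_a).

Trace 335: π^k(335) = [335, 323, 293, 218, 202, 162, 62] for k=0..6.
π_174 has 10 disjoint cycles with lengths [98, 98, 98, 14, 14, 14, 2, 2, 2, 1] on {0,…,342}.
Σ(ℓ_i−1) = 343−10 = 333; sign = (−1)^333 = -1.
Via Zolotarev, sign(π_{174}) = (174|343) = -1.

-1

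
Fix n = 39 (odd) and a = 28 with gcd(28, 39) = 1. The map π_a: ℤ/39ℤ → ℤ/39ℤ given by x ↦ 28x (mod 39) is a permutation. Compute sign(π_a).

-1

Orbit of 4 under x↦28x: [4, 34, 16, 19, 25, 37, 22]… (length divides ord_39(28)).
Decompose π into cycles: lengths [12, 12, 12, 1, 1, 1] (6 cycles, including the fixed point 0).
Σ(ℓ_i−1) = 39−6 = 33; sign = (−1)^33 = -1.
The Jacobi symbol (28|39) = -1 (Zolotarev) agrees.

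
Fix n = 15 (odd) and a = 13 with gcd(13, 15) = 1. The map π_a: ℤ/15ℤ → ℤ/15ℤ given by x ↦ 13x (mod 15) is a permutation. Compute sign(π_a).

Orbit of 4 under x↦13x: [4, 7, 1, 13]… (length divides ord_15(13)).
π_13 has 6 disjoint cycles with lengths [4, 4, 4, 1, 1, 1] on {0,…,14}.
n − c = 15 − 6 = 9; sign = (−1)^9 = -1.
Zolotarev: (13|15) = -1, matching the cycle-count sign.

-1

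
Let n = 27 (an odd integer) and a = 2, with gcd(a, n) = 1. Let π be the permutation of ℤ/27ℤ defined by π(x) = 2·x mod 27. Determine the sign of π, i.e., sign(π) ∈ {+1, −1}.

Start at x=13: 13 → 26 → 25 → 23 → 19 → 11 → 22 → … (one orbit).
π_2 has 4 disjoint cycles with lengths [18, 6, 2, 1] on {0,…,26}.
27 − 4 = 23 transpositions; sign(π) = (−1)^23 = -1.
Via Zolotarev, sign(π_{2}) = (2|27) = -1.

-1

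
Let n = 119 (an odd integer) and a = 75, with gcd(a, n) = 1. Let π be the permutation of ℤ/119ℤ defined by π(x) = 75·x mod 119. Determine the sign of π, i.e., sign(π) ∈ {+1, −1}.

Orbit of 27 under x↦75x: [27, 2, 31, 64, 40, 25, 90]… (length divides ord_119(75)).
The orbit structure of x ↦ 75x mod 119: 5 orbits of sizes [48, 48, 16, 6, 1].
5 cycles on 119: each ℓ→(−1)^(ℓ−1), product (−1)^114 = +1.
Zolotarev: (75|119) = +1, matching the cycle-count sign.

+1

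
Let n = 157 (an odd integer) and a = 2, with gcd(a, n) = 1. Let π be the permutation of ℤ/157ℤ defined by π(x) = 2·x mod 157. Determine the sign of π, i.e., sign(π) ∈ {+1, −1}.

-1

Orbit of 1 under x↦2x: [1, 2, 4, 8, 16, 32, 64]… (length divides ord_157(2)).
4 cycles of lengths [52, 52, 52, 1].
n − c = 157 − 4 = 153; sign = (−1)^153 = -1.
Check: (2/157) = -1 by Zolotarev.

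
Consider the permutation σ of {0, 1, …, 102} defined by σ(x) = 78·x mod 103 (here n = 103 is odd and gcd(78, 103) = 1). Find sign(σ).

-1

Start at x=22: 22 → 68 → 51 → 64 → 48 → 36 → 27 → … (one orbit).
2 cycles of lengths [102, 1].
2 cycles on 103: each ℓ→(−1)^(ℓ−1), product (−1)^101 = -1.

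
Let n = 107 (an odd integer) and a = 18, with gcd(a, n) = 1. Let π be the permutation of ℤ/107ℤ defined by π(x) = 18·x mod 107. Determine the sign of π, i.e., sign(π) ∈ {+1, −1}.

-1

Start at x=5: 5 → 90 → 15 → 56 → 45 → 61 → 28 → … (one orbit).
π_18 has 2 disjoint cycles with lengths [106, 1] on {0,…,106}.
107 − 2 = 105 transpositions; sign(π) = (−1)^105 = -1.
The Jacobi symbol (18|107) = -1 (Zolotarev) agrees.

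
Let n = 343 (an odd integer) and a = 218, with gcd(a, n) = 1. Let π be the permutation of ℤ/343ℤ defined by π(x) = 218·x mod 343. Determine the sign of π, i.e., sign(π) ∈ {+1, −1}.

+1

Start at x=309: 309 → 134 → 57 → 78 → 197 → 71 → 43 → … (one orbit).
Cycle lengths of π_218 on ℤ/343ℤ: [49, 49, 49, 49, 49, 49, 7, 7, 7, 7, 7, 7, 1, 1, 1, 1, 1, 1, 1]; 19 cycles in total.
sign(π) = (−1)^{n − #cycles} = (−1)^{343−19} = (−1)^324 = +1.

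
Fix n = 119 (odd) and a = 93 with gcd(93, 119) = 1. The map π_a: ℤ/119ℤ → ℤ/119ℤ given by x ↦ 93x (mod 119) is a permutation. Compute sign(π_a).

Start at x=8: 8 → 30 → 53 → 50 → 9 → 4 → 15 → … (one orbit).
Cycle lengths of π_93 on ℤ/119ℤ: [24, 24, 24, 24, 8, 8, 3, 3, 1]; 9 cycles in total.
Σ(ℓ_i−1) = 119−9 = 110; sign = (−1)^110 = +1.
Check: (93/119) = +1 by Zolotarev.

+1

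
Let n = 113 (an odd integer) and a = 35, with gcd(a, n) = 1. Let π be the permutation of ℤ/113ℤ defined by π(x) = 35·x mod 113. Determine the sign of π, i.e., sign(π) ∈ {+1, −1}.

-1

Trace 48: π^k(48) = [48, 98, 40, 44, 71, 112, 78] for k=0..6.
Decompose π into cycles: lengths [16, 16, 16, 16, 16, 16, 16, 1] (8 cycles, including the fixed point 0).
8 cycles on 113: each ℓ→(−1)^(ℓ−1), product (−1)^105 = -1.
The Jacobi symbol (35|113) = -1 (Zolotarev) agrees.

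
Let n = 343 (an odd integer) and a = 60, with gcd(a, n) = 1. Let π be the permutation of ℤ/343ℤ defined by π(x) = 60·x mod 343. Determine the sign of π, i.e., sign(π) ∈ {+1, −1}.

+1

Orbit of 193 under x↦60x: [193, 261, 225, 123, 177, 330, 249]… (length divides ord_343(60)).
π_60 has 7 disjoint cycles with lengths [147, 147, 21, 21, 3, 3, 1] on {0,…,342}.
Σ(ℓ_i−1) = 343−7 = 336; sign = (−1)^336 = +1.
The Jacobi symbol (60|343) = +1 (Zolotarev) agrees.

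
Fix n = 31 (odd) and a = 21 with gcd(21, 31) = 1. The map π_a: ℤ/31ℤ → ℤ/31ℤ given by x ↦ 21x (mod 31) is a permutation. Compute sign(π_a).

Orbit of 23 under x↦21x: [23, 18, 6, 2, 11, 14, 15]… (length divides ord_31(21)).
Cycle type of π: 30 + 1; total 2 cycles.
With 2 cycles on 31 points, sign = (−1)^{31−2} = -1.
Check: (21/31) = -1 by Zolotarev.

-1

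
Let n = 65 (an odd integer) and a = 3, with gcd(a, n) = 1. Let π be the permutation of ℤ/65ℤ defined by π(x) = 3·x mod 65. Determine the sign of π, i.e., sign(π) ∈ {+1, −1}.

Orbit of 3 under x↦3x: [3, 9, 27, 16, 48, 14, 42]… (length divides ord_65(3)).
Decompose π into cycles: lengths [12, 12, 12, 12, 4, 3, 3, 3, 3, 1] (10 cycles, including the fixed point 0).
n − c = 65 − 10 = 55; sign = (−1)^55 = -1.

-1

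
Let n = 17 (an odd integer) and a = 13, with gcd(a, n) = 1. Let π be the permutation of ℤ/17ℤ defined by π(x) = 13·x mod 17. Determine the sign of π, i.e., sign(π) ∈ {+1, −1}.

+1

Trace 13: π^k(13) = [13, 16, 4, 1] for k=0..3.
Cycle type of π: 4×4 + 1; total 5 cycles.
Σ(ℓ_i−1) = 17−5 = 12; sign = (−1)^12 = +1.
Zolotarev: (13|17) = +1, matching the cycle-count sign.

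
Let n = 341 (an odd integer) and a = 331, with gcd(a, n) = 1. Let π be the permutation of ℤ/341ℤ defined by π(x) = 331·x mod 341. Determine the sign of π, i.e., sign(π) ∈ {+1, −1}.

-1

Trace 199: π^k(199) = [199, 56, 122, 144, 265, 78, 243] for k=0..6.
Cycle type of π: 30×11 + 1×11; total 22 cycles.
sign(π) = (−1)^{n − #cycles} = (−1)^{341−22} = (−1)^319 = -1.
The Jacobi symbol (331|341) = -1 (Zolotarev) agrees.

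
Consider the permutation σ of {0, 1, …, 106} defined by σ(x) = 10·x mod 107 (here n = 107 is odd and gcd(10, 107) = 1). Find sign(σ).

Start at x=37: 37 → 49 → 62 → 85 → 101 → 47 → 42 → … (one orbit).
Cycle lengths of π_10 on ℤ/107ℤ: [53, 53, 1]; 3 cycles in total.
sign(π) = (−1)^{n − #cycles} = (−1)^{107−3} = (−1)^104 = +1.
(10|107)_J = +1 (Zolotarev's lemma cross-check).

+1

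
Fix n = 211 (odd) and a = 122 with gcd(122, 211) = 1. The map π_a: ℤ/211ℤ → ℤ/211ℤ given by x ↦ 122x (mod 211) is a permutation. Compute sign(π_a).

Start at x=107: 107 → 183 → 171 → 184 → 82 → 87 → 64 → … (one orbit).
The orbit structure of x ↦ 122x mod 211: 7 orbits of sizes [35, 35, 35, 35, 35, 35, 1].
sign(π) = (−1)^{n − #cycles} = (−1)^{211−7} = (−1)^204 = +1.
(122|211)_J = +1 (Zolotarev's lemma cross-check).

+1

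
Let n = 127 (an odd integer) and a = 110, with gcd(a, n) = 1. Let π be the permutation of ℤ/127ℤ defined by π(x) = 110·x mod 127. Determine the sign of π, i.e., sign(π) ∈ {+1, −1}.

-1

Start at x=93: 93 → 70 → 80 → 37 → 6 → 25 → 83 → … (one orbit).
Decompose π into cycles: lengths [126, 1] (2 cycles, including the fixed point 0).
n − c = 127 − 2 = 125; sign = (−1)^125 = -1.
The Jacobi symbol (110|127) = -1 (Zolotarev) agrees.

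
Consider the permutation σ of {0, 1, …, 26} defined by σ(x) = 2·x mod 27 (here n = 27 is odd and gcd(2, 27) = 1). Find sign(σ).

Trace 14: π^k(14) = [14, 1, 2, 4, 8, 16, 5] for k=0..6.
4 cycles of lengths [18, 6, 2, 1].
27 − 4 = 23 transpositions; sign(π) = (−1)^23 = -1.
The Jacobi symbol (2|27) = -1 (Zolotarev) agrees.

-1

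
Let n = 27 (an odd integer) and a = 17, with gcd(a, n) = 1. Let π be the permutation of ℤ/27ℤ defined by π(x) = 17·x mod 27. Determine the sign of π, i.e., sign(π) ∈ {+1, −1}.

Orbit of 8 under x↦17x: [8, 1, 17, 19, 26, 10]… (length divides ord_27(17)).
Decompose π into cycles: lengths [6, 6, 6, 2, 2, 2, 2, 1] (8 cycles, including the fixed point 0).
sign(π) = (−1)^{n − #cycles} = (−1)^{27−8} = (−1)^19 = -1.
The Jacobi symbol (17|27) = -1 (Zolotarev) agrees.

-1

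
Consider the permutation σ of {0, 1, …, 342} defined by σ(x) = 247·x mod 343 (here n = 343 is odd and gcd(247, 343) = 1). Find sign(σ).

+1

Trace 141: π^k(141) = [141, 184, 172, 295, 149, 102, 155] for k=0..6.
Cycle type of π: 147×2 + 21×2 + 3×2 + 1; total 7 cycles.
7 cycles on 343: each ℓ→(−1)^(ℓ−1), product (−1)^336 = +1.
Via Zolotarev, sign(π_{247}) = (247|343) = +1.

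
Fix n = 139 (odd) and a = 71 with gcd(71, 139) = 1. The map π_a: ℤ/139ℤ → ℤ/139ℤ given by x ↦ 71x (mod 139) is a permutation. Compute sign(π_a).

+1

Trace 121: π^k(121) = [121, 112, 29, 113, 100, 11, 86] for k=0..6.
Decompose π into cycles: lengths [69, 69, 1] (3 cycles, including the fixed point 0).
With 3 cycles on 139 points, sign = (−1)^{139−3} = +1.
(71|139)_J = +1 (Zolotarev's lemma cross-check).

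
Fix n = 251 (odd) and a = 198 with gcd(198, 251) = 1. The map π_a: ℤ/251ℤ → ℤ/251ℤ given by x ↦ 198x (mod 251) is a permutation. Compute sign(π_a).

+1

Trace 154: π^k(154) = [154, 121, 113, 35, 153, 174, 65] for k=0..6.
Cycle type of π: 125×2 + 1; total 3 cycles.
n − c = 251 − 3 = 248; sign = (−1)^248 = +1.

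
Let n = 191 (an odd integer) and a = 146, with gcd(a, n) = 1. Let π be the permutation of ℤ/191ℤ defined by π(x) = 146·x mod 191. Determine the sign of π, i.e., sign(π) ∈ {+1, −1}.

-1

Start at x=168: 168 → 80 → 29 → 32 → 88 → 51 → 188 → … (one orbit).
Cycle lengths of π_146 on ℤ/191ℤ: [190, 1]; 2 cycles in total.
sign(π) = (−1)^{n − #cycles} = (−1)^{191−2} = (−1)^189 = -1.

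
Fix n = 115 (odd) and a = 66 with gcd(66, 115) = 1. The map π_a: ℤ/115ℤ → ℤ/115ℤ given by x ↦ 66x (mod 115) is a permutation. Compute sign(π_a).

Start at x=26: 26 → 106 → 96 → 11 → 36 → 76 → 71 → … (one orbit).
Cycle lengths of π_66 on ℤ/115ℤ: [22, 22, 22, 22, 22, 1, 1, 1, 1, 1]; 10 cycles in total.
sign(π) = (−1)^{n − #cycles} = (−1)^{115−10} = (−1)^105 = -1.

-1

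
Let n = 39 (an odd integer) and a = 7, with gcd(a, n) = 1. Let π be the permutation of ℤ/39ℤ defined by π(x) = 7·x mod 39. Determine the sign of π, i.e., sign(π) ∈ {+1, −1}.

-1

Trace 4: π^k(4) = [4, 28, 1, 7, 10, 31, 22] for k=0..6.
π_7 has 6 disjoint cycles with lengths [12, 12, 12, 1, 1, 1] on {0,…,38}.
n − c = 39 − 6 = 33; sign = (−1)^33 = -1.
Zolotarev: (7|39) = -1, matching the cycle-count sign.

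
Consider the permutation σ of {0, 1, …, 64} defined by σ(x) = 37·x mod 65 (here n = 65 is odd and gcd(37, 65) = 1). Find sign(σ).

Trace 18: π^k(18) = [18, 16, 7, 64, 28, 61, 47] for k=0..6.
Cycle lengths of π_37 on ℤ/65ℤ: [12, 12, 12, 12, 12, 4, 1]; 7 cycles in total.
7 cycles on 65: each ℓ→(−1)^(ℓ−1), product (−1)^58 = +1.

+1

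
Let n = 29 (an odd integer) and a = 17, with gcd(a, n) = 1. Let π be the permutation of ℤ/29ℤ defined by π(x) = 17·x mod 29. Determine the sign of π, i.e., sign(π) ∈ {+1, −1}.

Trace 12: π^k(12) = [12, 1, 17, 28] for k=0..3.
Decompose π into cycles: lengths [4, 4, 4, 4, 4, 4, 4, 1] (8 cycles, including the fixed point 0).
sign(π) = (−1)^{n − #cycles} = (−1)^{29−8} = (−1)^21 = -1.

-1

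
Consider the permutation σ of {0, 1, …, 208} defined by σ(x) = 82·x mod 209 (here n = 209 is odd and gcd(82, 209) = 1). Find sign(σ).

Orbit of 64 under x↦82x: [64, 23, 5, 201, 180, 130, 1]… (length divides ord_209(82)).
π_82 has 9 disjoint cycles with lengths [45, 45, 45, 45, 9, 9, 5, 5, 1] on {0,…,208}.
209 − 9 = 200 transpositions; sign(π) = (−1)^200 = +1.

+1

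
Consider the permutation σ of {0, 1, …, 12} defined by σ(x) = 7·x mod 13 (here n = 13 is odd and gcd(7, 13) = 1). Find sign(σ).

Start at x=10: 10 → 5 → 9 → 11 → 12 → 6 → 3 → … (one orbit).
The orbit structure of x ↦ 7x mod 13: 2 orbits of sizes [12, 1].
Σ(ℓ_i−1) = 13−2 = 11; sign = (−1)^11 = -1.

-1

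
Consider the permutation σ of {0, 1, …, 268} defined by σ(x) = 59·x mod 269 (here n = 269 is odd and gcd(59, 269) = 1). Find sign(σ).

Start at x=155: 155 → 268 → 210 → 16 → 137 → 13 → 229 → … (one orbit).
The orbit structure of x ↦ 59x mod 269: 2 orbits of sizes [268, 1].
Σ(ℓ_i−1) = 269−2 = 267; sign = (−1)^267 = -1.
Zolotarev: (59|269) = -1, matching the cycle-count sign.

-1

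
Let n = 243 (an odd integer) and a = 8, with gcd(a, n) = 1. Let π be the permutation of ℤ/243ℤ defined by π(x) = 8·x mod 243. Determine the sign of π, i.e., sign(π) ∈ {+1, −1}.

-1

Trace 217: π^k(217) = [217, 35, 37, 53, 181, 233, 163] for k=0..6.
π_8 has 14 disjoint cycles with lengths [54, 54, 54, 18, 18, 18, 6, 6, 6, 2, 2, 2, 2, 1] on {0,…,242}.
243 − 14 = 229 transpositions; sign(π) = (−1)^229 = -1.
The Jacobi symbol (8|243) = -1 (Zolotarev) agrees.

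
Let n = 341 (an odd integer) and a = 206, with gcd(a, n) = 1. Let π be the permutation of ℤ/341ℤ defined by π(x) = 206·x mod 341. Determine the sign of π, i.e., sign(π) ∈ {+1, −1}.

-1

Trace 90: π^k(90) = [90, 126, 40, 56, 283, 328, 50] for k=0..6.
π_206 has 14 disjoint cycles with lengths [30, 30, 30, 30, 30, 30, 30, 30, 30, 30, 15, 15, 10, 1] on {0,…,340}.
14 cycles on 341: each ℓ→(−1)^(ℓ−1), product (−1)^327 = -1.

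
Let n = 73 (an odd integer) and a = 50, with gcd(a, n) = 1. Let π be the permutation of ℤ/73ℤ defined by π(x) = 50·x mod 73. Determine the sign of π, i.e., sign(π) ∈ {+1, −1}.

Trace 25: π^k(25) = [25, 9, 12, 16, 70, 69, 19] for k=0..6.
Cycle lengths of π_50 on ℤ/73ℤ: [36, 36, 1]; 3 cycles in total.
Σ(ℓ_i−1) = 73−3 = 70; sign = (−1)^70 = +1.
Via Zolotarev, sign(π_{50}) = (50|73) = +1.

+1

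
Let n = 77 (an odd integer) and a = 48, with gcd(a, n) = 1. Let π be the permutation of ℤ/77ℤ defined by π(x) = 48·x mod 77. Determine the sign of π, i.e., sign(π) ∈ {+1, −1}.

Start at x=1: 1 → 48 → 71 → 20 → 36 → 34 → 15 → … (one orbit).
12 cycles of lengths [10, 10, 10, 10, 10, 10, 5, 5, 2, 2, 2, 1].
n − c = 77 − 12 = 65; sign = (−1)^65 = -1.
Via Zolotarev, sign(π_{48}) = (48|77) = -1.

-1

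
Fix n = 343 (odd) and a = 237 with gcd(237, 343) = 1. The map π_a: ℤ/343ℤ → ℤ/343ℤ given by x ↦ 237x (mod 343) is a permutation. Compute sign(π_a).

Trace 183: π^k(183) = [183, 153, 246, 335, 162, 321, 274] for k=0..6.
π_237 has 10 disjoint cycles with lengths [98, 98, 98, 14, 14, 14, 2, 2, 2, 1] on {0,…,342}.
Σ(ℓ_i−1) = 343−10 = 333; sign = (−1)^333 = -1.
(237|343)_J = -1 (Zolotarev's lemma cross-check).

-1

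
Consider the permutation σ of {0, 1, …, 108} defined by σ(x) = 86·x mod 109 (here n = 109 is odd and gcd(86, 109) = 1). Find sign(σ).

-1

Start at x=34: 34 → 90 → 1 → 86 → 93 → 41 → 38 → … (one orbit).
Cycle type of π: 36×3 + 1; total 4 cycles.
4 cycles on 109: each ℓ→(−1)^(ℓ−1), product (−1)^105 = -1.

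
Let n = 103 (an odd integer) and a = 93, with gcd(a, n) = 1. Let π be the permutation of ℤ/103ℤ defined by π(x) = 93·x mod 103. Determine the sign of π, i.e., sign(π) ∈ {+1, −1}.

+1

Orbit of 72 under x↦93x: [72, 1, 93, 100, 30, 9, 13]… (length divides ord_103(93)).
π_93 has 7 disjoint cycles with lengths [17, 17, 17, 17, 17, 17, 1] on {0,…,102}.
Σ(ℓ_i−1) = 103−7 = 96; sign = (−1)^96 = +1.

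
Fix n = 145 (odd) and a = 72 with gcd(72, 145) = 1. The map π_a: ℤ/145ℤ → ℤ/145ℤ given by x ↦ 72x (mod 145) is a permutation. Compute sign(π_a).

+1

Start at x=34: 34 → 128 → 81 → 32 → 129 → 8 → 141 → … (one orbit).
Cycle lengths of π_72 on ℤ/145ℤ: [28, 28, 28, 28, 28, 4, 1]; 7 cycles in total.
7 cycles on 145: each ℓ→(−1)^(ℓ−1), product (−1)^138 = +1.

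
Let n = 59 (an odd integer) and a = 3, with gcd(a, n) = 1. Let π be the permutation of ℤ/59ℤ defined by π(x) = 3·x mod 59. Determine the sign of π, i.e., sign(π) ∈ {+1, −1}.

+1

Trace 12: π^k(12) = [12, 36, 49, 29, 28, 25, 16] for k=0..6.
Cycle type of π: 29×2 + 1; total 3 cycles.
sign(π) = (−1)^{n − #cycles} = (−1)^{59−3} = (−1)^56 = +1.
Zolotarev: (3|59) = +1, matching the cycle-count sign.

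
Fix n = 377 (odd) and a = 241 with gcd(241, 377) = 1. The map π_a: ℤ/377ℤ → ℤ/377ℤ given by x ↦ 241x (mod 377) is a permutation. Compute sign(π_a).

-1

Start at x=93: 93 → 170 → 254 → 140 → 187 → 204 → 154 → … (one orbit).
Decompose π into cycles: lengths [84, 84, 84, 84, 14, 14, 12, 1] (8 cycles, including the fixed point 0).
Σ(ℓ_i−1) = 377−8 = 369; sign = (−1)^369 = -1.
The Jacobi symbol (241|377) = -1 (Zolotarev) agrees.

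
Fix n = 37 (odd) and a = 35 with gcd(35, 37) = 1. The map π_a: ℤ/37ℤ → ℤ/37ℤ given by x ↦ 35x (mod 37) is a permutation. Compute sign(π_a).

Orbit of 24 under x↦35x: [24, 26, 22, 30, 14, 9, 19]… (length divides ord_37(35)).
Cycle type of π: 36 + 1; total 2 cycles.
37 − 2 = 35 transpositions; sign(π) = (−1)^35 = -1.
The Jacobi symbol (35|37) = -1 (Zolotarev) agrees.

-1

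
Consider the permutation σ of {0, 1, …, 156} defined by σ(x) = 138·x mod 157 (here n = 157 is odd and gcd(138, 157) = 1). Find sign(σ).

Start at x=140: 140 → 9 → 143 → 109 → 127 → 99 → 3 → … (one orbit).
Decompose π into cycles: lengths [78, 78, 1] (3 cycles, including the fixed point 0).
157 − 3 = 154 transpositions; sign(π) = (−1)^154 = +1.
(138|157)_J = +1 (Zolotarev's lemma cross-check).

+1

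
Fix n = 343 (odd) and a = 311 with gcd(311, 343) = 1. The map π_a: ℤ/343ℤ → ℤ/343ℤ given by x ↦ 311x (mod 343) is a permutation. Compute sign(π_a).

-1

Orbit of 151 under x↦311x: [151, 313, 274, 150, 2, 279, 333]… (length divides ord_343(311)).
Cycle type of π: 294 + 42 + 6 + 1; total 4 cycles.
4 cycles on 343: each ℓ→(−1)^(ℓ−1), product (−1)^339 = -1.
Zolotarev: (311|343) = -1, matching the cycle-count sign.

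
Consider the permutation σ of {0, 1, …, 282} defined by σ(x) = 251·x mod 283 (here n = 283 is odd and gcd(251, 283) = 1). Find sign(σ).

+1

Start at x=204: 204 → 264 → 42 → 71 → 275 → 256 → 15 → … (one orbit).
7 cycles of lengths [47, 47, 47, 47, 47, 47, 1].
n − c = 283 − 7 = 276; sign = (−1)^276 = +1.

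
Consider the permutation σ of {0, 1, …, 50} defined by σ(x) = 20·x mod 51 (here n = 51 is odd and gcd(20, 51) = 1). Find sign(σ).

+1

Start at x=25: 25 → 41 → 4 → 29 → 19 → 23 → 1 → … (one orbit).
Cycle type of π: 16×3 + 2 + 1; total 5 cycles.
n − c = 51 − 5 = 46; sign = (−1)^46 = +1.
Zolotarev: (20|51) = +1, matching the cycle-count sign.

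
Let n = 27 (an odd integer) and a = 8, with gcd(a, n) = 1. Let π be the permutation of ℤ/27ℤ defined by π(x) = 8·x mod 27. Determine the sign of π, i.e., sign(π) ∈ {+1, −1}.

-1

Orbit of 1 under x↦8x: [1, 8, 10, 26, 19, 17]… (length divides ord_27(8)).
Cycle type of π: 6×3 + 2×4 + 1; total 8 cycles.
sign(π) = (−1)^{n − #cycles} = (−1)^{27−8} = (−1)^19 = -1.
Zolotarev: (8|27) = -1, matching the cycle-count sign.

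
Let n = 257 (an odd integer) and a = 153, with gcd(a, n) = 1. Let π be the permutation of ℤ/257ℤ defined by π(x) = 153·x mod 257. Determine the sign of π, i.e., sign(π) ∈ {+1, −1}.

Orbit of 42 under x↦153x: [42, 1, 153, 22, 25, 227, 36]… (length divides ord_257(153)).
Cycle type of π: 128×2 + 1; total 3 cycles.
With 3 cycles on 257 points, sign = (−1)^{257−3} = +1.
Check: (153/257) = +1 by Zolotarev.

+1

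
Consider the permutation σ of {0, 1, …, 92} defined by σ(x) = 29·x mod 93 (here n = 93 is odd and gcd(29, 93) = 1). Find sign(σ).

+1

Orbit of 92 under x↦29x: [92, 64, 89, 70, 77, 1, 29]… (length divides ord_93(29)).
11 cycles of lengths [10, 10, 10, 10, 10, 10, 10, 10, 10, 2, 1].
n − c = 93 − 11 = 82; sign = (−1)^82 = +1.
The Jacobi symbol (29|93) = +1 (Zolotarev) agrees.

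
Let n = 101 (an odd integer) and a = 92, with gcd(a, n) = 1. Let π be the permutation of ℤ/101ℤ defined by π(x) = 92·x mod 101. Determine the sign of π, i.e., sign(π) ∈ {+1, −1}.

+1

Start at x=5: 5 → 56 → 1 → 92 → 81 → 79 → 97 → … (one orbit).
Cycle lengths of π_92 on ℤ/101ℤ: [25, 25, 25, 25, 1]; 5 cycles in total.
101 − 5 = 96 transpositions; sign(π) = (−1)^96 = +1.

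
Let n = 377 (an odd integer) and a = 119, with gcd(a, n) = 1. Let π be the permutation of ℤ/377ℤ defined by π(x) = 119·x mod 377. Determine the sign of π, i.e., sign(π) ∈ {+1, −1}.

Trace 188: π^k(188) = [188, 129, 271, 204, 148, 270, 85] for k=0..6.
Decompose π into cycles: lengths [84, 84, 84, 84, 28, 12, 1] (7 cycles, including the fixed point 0).
sign(π) = (−1)^{n − #cycles} = (−1)^{377−7} = (−1)^370 = +1.

+1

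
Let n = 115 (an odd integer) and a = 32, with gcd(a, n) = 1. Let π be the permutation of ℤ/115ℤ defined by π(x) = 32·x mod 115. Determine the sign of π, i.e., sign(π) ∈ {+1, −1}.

-1

Start at x=47: 47 → 9 → 58 → 16 → 52 → 54 → 3 → … (one orbit).
Cycle type of π: 44×2 + 11×2 + 4 + 1; total 6 cycles.
n − c = 115 − 6 = 109; sign = (−1)^109 = -1.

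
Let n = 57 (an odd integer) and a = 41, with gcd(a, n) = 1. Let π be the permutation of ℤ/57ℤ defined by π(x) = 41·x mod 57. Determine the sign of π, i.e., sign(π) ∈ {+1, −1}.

Orbit of 28 under x↦41x: [28, 8, 43, 53, 7, 2, 25]… (length divides ord_57(41)).
π_41 has 5 disjoint cycles with lengths [18, 18, 18, 2, 1] on {0,…,56}.
With 5 cycles on 57 points, sign = (−1)^{57−5} = +1.

+1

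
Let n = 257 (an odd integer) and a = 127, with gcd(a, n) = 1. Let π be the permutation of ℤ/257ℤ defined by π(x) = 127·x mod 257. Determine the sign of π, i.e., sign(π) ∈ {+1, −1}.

-1

Trace 127: π^k(127) = [127, 195, 93, 246, 145, 168, 5] for k=0..6.
Cycle type of π: 256 + 1; total 2 cycles.
sign(π) = (−1)^{n − #cycles} = (−1)^{257−2} = (−1)^255 = -1.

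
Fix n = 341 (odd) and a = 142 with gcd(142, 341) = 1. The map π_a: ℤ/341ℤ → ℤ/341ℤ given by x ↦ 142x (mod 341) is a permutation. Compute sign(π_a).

-1

Start at x=98: 98 → 276 → 318 → 144 → 329 → 1 → 142 → … (one orbit).
Cycle lengths of π_142 on ℤ/341ℤ: [30, 30, 30, 30, 30, 30, 30, 30, 30, 30, 15, 15, 2, 2, 2, 2, 2, 1]; 18 cycles in total.
Σ(ℓ_i−1) = 341−18 = 323; sign = (−1)^323 = -1.
Via Zolotarev, sign(π_{142}) = (142|341) = -1.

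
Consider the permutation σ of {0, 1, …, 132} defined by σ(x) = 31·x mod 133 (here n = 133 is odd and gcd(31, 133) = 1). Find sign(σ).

Start at x=1: 1 → 31 → 30 → 132 → 102 → 103 → 1 (one orbit).
Cycle lengths of π_31 on ℤ/133ℤ: [6, 6, 6, 6, 6, 6, 6, 6, 6, 6, 6, 6, 6, 6, 6, 6, 6, 6, 6, 6, 6, 6, 1]; 23 cycles in total.
n − c = 133 − 23 = 110; sign = (−1)^110 = +1.
Via Zolotarev, sign(π_{31}) = (31|133) = +1.

+1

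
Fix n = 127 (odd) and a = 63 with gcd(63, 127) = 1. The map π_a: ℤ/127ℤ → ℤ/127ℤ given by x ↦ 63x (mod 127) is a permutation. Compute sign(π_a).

-1

Trace 64: π^k(64) = [64, 95, 16, 119, 4, 125, 1] for k=0..6.
The orbit structure of x ↦ 63x mod 127: 10 orbits of sizes [14, 14, 14, 14, 14, 14, 14, 14, 14, 1].
sign(π) = (−1)^{n − #cycles} = (−1)^{127−10} = (−1)^117 = -1.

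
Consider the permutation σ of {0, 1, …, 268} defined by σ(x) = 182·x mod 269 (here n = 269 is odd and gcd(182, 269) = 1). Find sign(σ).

+1

Orbit of 105 under x↦182x: [105, 11, 119, 138, 99, 264, 166]… (length divides ord_269(182)).
Cycle type of π: 134×2 + 1; total 3 cycles.
n − c = 269 − 3 = 266; sign = (−1)^266 = +1.
Check: (182/269) = +1 by Zolotarev.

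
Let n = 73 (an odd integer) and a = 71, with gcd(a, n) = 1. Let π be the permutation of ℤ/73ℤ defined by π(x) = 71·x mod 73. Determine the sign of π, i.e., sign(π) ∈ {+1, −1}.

+1

Start at x=9: 9 → 55 → 36 → 1 → 71 → 4 → 65 → … (one orbit).
Decompose π into cycles: lengths [18, 18, 18, 18, 1] (5 cycles, including the fixed point 0).
73 − 5 = 68 transpositions; sign(π) = (−1)^68 = +1.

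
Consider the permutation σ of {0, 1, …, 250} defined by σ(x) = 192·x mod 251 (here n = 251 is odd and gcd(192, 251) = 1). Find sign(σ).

+1

Trace 201: π^k(201) = [201, 189, 144, 38, 17, 1, 192] for k=0..6.
Cycle lengths of π_192 on ℤ/251ℤ: [125, 125, 1]; 3 cycles in total.
251 − 3 = 248 transpositions; sign(π) = (−1)^248 = +1.
(192|251)_J = +1 (Zolotarev's lemma cross-check).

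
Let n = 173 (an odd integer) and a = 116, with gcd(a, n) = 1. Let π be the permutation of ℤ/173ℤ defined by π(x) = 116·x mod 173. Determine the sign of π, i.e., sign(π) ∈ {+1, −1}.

+1

Orbit of 29 under x↦116x: [29, 77, 109, 15, 10, 122, 139]… (length divides ord_173(116)).
The orbit structure of x ↦ 116x mod 173: 3 orbits of sizes [86, 86, 1].
173 − 3 = 170 transpositions; sign(π) = (−1)^170 = +1.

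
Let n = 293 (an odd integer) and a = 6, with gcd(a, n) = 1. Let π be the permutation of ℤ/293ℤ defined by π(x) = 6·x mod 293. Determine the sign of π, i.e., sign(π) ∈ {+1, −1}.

Trace 239: π^k(239) = [239, 262, 107, 56, 43, 258, 83] for k=0..6.
3 cycles of lengths [146, 146, 1].
n − c = 293 − 3 = 290; sign = (−1)^290 = +1.

+1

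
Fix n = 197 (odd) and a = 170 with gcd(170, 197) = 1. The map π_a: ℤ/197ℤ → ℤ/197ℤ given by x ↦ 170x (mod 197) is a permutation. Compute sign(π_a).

Trace 111: π^k(111) = [111, 155, 149, 114, 74, 169, 165] for k=0..6.
π_170 has 2 disjoint cycles with lengths [196, 1] on {0,…,196}.
n − c = 197 − 2 = 195; sign = (−1)^195 = -1.

-1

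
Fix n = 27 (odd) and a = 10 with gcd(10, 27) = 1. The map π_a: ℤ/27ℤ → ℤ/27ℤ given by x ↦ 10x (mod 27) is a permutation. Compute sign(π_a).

Trace 19: π^k(19) = [19, 1, 10] for k=0..2.
The orbit structure of x ↦ 10x mod 27: 15 orbits of sizes [3, 3, 3, 3, 3, 3, 1, 1, 1, 1, 1, 1, 1, 1, 1].
27 − 15 = 12 transpositions; sign(π) = (−1)^12 = +1.

+1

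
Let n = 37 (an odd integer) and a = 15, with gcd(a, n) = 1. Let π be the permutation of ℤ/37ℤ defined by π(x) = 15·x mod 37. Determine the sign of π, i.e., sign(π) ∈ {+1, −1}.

Start at x=7: 7 → 31 → 21 → 19 → 26 → 20 → 4 → … (one orbit).
Cycle type of π: 36 + 1; total 2 cycles.
37 − 2 = 35 transpositions; sign(π) = (−1)^35 = -1.

-1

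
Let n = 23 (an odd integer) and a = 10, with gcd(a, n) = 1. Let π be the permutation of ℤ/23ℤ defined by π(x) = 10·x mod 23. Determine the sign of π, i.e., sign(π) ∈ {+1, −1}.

-1

Orbit of 18 under x↦10x: [18, 19, 6, 14, 2, 20, 16]… (length divides ord_23(10)).
Cycle type of π: 22 + 1; total 2 cycles.
sign(π) = (−1)^{n − #cycles} = (−1)^{23−2} = (−1)^21 = -1.
Check: (10/23) = -1 by Zolotarev.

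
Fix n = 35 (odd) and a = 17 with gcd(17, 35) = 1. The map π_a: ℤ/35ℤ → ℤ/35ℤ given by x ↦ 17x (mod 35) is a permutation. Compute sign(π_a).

Start at x=9: 9 → 13 → 11 → 12 → 29 → 3 → 16 → … (one orbit).
The orbit structure of x ↦ 17x mod 35: 5 orbits of sizes [12, 12, 6, 4, 1].
n − c = 35 − 5 = 30; sign = (−1)^30 = +1.
Check: (17/35) = +1 by Zolotarev.

+1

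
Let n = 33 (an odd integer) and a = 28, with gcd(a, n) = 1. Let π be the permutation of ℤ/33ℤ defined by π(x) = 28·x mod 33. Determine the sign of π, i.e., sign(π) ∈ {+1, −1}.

Orbit of 31 under x↦28x: [31, 10, 16, 19, 4, 13, 1]… (length divides ord_33(28)).
Cycle type of π: 10×3 + 1×3; total 6 cycles.
33 − 6 = 27 transpositions; sign(π) = (−1)^27 = -1.

-1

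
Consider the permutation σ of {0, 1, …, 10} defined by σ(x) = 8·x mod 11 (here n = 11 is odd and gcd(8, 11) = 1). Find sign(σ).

Start at x=8: 8 → 9 → 6 → 4 → 10 → 3 → 2 → … (one orbit).
π_8 has 2 disjoint cycles with lengths [10, 1] on {0,…,10}.
n − c = 11 − 2 = 9; sign = (−1)^9 = -1.

-1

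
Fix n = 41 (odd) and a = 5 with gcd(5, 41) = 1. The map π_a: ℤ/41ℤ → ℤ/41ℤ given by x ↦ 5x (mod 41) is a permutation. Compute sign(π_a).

+1

Start at x=2: 2 → 10 → 9 → 4 → 20 → 18 → 8 → … (one orbit).
Cycle lengths of π_5 on ℤ/41ℤ: [20, 20, 1]; 3 cycles in total.
sign(π) = (−1)^{n − #cycles} = (−1)^{41−3} = (−1)^38 = +1.
Via Zolotarev, sign(π_{5}) = (5|41) = +1.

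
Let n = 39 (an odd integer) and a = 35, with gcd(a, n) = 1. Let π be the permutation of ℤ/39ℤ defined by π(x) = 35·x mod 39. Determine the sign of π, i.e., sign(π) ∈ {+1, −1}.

-1

Orbit of 16 under x↦35x: [16, 14, 22, 29, 1, 35]… (length divides ord_39(35)).
The orbit structure of x ↦ 35x mod 39: 10 orbits of sizes [6, 6, 6, 6, 3, 3, 3, 3, 2, 1].
n − c = 39 − 10 = 29; sign = (−1)^29 = -1.
Via Zolotarev, sign(π_{35}) = (35|39) = -1.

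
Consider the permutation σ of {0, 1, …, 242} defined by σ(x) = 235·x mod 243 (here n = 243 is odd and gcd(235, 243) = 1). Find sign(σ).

+1

Orbit of 118 under x↦235x: [118, 28, 19, 91, 1, 235, 64]… (length divides ord_243(235)).
27 cycles of lengths [27, 27, 27, 27, 27, 27, 9, 9, 9, 9, 9, 9, 3, 3, 3, 3, 3, 3, 1, 1, 1, 1, 1, 1, 1, 1, 1].
27 cycles on 243: each ℓ→(−1)^(ℓ−1), product (−1)^216 = +1.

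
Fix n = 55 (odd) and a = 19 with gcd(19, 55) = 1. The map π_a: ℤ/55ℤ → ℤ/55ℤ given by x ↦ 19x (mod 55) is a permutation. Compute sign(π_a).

-1

Trace 26: π^k(26) = [26, 54, 36, 24, 16, 29, 1] for k=0..6.
Cycle lengths of π_19 on ℤ/55ℤ: [10, 10, 10, 10, 10, 2, 2, 1]; 8 cycles in total.
sign(π) = (−1)^{n − #cycles} = (−1)^{55−8} = (−1)^47 = -1.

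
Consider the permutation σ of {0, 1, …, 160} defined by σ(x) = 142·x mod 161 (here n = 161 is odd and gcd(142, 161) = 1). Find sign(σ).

Start at x=142: 142 → 39 → 64 → 72 → 81 → 71 → 100 → … (one orbit).
Decompose π into cycles: lengths [33, 33, 33, 33, 11, 11, 3, 3, 1] (9 cycles, including the fixed point 0).
With 9 cycles on 161 points, sign = (−1)^{161−9} = +1.
Check: (142/161) = +1 by Zolotarev.

+1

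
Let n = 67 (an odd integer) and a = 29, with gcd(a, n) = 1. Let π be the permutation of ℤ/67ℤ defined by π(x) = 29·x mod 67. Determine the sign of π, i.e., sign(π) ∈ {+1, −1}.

+1

Trace 37: π^k(37) = [37, 1, 29] for k=0..2.
23 cycles of lengths [3, 3, 3, 3, 3, 3, 3, 3, 3, 3, 3, 3, 3, 3, 3, 3, 3, 3, 3, 3, 3, 3, 1].
With 23 cycles on 67 points, sign = (−1)^{67−23} = +1.
Check: (29/67) = +1 by Zolotarev.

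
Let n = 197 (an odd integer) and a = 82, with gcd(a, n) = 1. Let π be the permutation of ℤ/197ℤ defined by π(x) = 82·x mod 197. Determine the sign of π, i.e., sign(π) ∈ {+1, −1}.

-1

Trace 84: π^k(84) = [84, 190, 17, 15, 48, 193, 66] for k=0..6.
Cycle lengths of π_82 on ℤ/197ℤ: [196, 1]; 2 cycles in total.
197 − 2 = 195 transpositions; sign(π) = (−1)^195 = -1.
The Jacobi symbol (82|197) = -1 (Zolotarev) agrees.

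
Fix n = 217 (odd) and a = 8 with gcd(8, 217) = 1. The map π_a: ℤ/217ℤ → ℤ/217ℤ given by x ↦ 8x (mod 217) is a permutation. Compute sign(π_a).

Trace 1: π^k(1) = [1, 8, 64, 78, 190] for k=0..4.
Cycle lengths of π_8 on ℤ/217ℤ: [5, 5, 5, 5, 5, 5, 5, 5, 5, 5, 5, 5, 5, 5, 5, 5, 5, 5, 5, 5, 5, 5, 5, 5, 5, 5, 5, 5, 5, 5, 5, 5, 5, 5, 5, 5, 5, 5, 5, 5, 5, 5, 1, 1, 1, 1, 1, 1, 1]; 49 cycles in total.
Σ(ℓ_i−1) = 217−49 = 168; sign = (−1)^168 = +1.
(8|217)_J = +1 (Zolotarev's lemma cross-check).

+1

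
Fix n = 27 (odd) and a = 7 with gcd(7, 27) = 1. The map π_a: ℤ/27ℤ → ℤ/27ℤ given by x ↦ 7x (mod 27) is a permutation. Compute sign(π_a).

+1

Start at x=22: 22 → 19 → 25 → 13 → 10 → 16 → 4 → … (one orbit).
The orbit structure of x ↦ 7x mod 27: 7 orbits of sizes [9, 9, 3, 3, 1, 1, 1].
27 − 7 = 20 transpositions; sign(π) = (−1)^20 = +1.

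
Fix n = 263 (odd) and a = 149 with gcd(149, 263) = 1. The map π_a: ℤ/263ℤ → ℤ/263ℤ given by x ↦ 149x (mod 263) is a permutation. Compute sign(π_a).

Orbit of 9 under x↦149x: [9, 26, 192, 204, 151, 144, 153]… (length divides ord_263(149)).
Cycle type of π: 131×2 + 1; total 3 cycles.
263 − 3 = 260 transpositions; sign(π) = (−1)^260 = +1.

+1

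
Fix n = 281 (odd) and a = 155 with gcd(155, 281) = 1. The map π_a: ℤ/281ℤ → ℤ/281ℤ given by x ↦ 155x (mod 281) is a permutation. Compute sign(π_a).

Start at x=109: 109 → 35 → 86 → 123 → 238 → 79 → 162 → … (one orbit).
π_155 has 9 disjoint cycles with lengths [35, 35, 35, 35, 35, 35, 35, 35, 1] on {0,…,280}.
n − c = 281 − 9 = 272; sign = (−1)^272 = +1.
(155|281)_J = +1 (Zolotarev's lemma cross-check).

+1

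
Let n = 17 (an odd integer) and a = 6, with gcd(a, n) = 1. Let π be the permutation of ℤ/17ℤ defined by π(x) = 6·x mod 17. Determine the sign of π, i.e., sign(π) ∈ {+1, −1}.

Orbit of 3 under x↦6x: [3, 1, 6, 2, 12, 4, 7]… (length divides ord_17(6)).
The orbit structure of x ↦ 6x mod 17: 2 orbits of sizes [16, 1].
Σ(ℓ_i−1) = 17−2 = 15; sign = (−1)^15 = -1.

-1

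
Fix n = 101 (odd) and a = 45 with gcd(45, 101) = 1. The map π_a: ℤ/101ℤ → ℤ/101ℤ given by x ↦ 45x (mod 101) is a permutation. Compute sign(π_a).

+1

Start at x=54: 54 → 6 → 68 → 30 → 37 → 49 → 84 → … (one orbit).
3 cycles of lengths [50, 50, 1].
101 − 3 = 98 transpositions; sign(π) = (−1)^98 = +1.
(45|101)_J = +1 (Zolotarev's lemma cross-check).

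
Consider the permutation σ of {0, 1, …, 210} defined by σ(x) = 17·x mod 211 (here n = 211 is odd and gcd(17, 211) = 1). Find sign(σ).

Orbit of 63 under x↦17x: [63, 16, 61, 193, 116, 73, 186]… (length divides ord_211(17)).
Cycle type of π: 210 + 1; total 2 cycles.
211 − 2 = 209 transpositions; sign(π) = (−1)^209 = -1.

-1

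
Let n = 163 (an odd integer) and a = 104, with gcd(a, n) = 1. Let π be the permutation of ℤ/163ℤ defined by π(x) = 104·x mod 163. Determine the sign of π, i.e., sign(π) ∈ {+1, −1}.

Start at x=1: 1 → 104 → 58 → 1 (one orbit).
Decompose π into cycles: lengths [3, 3, 3, 3, 3, 3, 3, 3, 3, 3, 3, 3, 3, 3, 3, 3, 3, 3, 3, 3, 3, 3, 3, 3, 3, 3, 3, 3, 3, 3, 3, 3, 3, 3, 3, 3, 3, 3, 3, 3, 3, 3, 3, 3, 3, 3, 3, 3, 3, 3, 3, 3, 3, 3, 1] (55 cycles, including the fixed point 0).
With 55 cycles on 163 points, sign = (−1)^{163−55} = +1.
Via Zolotarev, sign(π_{104}) = (104|163) = +1.

+1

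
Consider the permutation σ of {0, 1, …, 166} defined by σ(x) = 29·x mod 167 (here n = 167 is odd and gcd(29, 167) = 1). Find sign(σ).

+1

Orbit of 130 under x↦29x: [130, 96, 112, 75, 4, 116, 24]… (length divides ord_167(29)).
The orbit structure of x ↦ 29x mod 167: 3 orbits of sizes [83, 83, 1].
sign(π) = (−1)^{n − #cycles} = (−1)^{167−3} = (−1)^164 = +1.
Zolotarev: (29|167) = +1, matching the cycle-count sign.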